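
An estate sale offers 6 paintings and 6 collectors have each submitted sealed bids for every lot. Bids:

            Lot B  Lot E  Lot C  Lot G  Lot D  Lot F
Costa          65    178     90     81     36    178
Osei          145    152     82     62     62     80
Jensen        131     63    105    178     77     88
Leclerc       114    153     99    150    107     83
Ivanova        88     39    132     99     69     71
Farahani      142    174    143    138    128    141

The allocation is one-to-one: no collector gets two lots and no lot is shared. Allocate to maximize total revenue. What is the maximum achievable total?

Maximum total: $914

Optimal: Costa→Lot F ($178), Osei→Lot B ($145), Jensen→Lot G ($178), Leclerc→Lot E ($153), Ivanova→Lot C ($132), Farahani→Lot D ($128) — total 178+145+178+153+132+128 = $914.
Max-entry greedy (repeatedly take the single best remaining cell) gives $822, worse by 92.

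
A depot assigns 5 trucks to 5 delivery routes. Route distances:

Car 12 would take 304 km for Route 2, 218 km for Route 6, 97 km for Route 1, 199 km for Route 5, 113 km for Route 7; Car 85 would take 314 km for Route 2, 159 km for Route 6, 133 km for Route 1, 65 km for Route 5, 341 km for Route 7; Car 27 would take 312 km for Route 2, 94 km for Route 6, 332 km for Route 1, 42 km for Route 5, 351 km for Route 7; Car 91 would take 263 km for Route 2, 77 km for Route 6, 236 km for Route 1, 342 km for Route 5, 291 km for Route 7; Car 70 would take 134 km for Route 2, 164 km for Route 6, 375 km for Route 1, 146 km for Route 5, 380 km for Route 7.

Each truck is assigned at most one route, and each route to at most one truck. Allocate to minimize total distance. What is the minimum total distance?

Optimal: Car 12→Route 7 (113 km), Car 85→Route 1 (133 km), Car 27→Route 5 (42 km), Car 91→Route 6 (77 km), Car 70→Route 2 (134 km) — total 113+133+42+77+134 = 499 km.
Row-greedy (each truck in turn takes its cheapest remaining route) gives 899 km, worse by 400.
Checked against all permutations: 499 km is optimal.

Minimum total: 499 km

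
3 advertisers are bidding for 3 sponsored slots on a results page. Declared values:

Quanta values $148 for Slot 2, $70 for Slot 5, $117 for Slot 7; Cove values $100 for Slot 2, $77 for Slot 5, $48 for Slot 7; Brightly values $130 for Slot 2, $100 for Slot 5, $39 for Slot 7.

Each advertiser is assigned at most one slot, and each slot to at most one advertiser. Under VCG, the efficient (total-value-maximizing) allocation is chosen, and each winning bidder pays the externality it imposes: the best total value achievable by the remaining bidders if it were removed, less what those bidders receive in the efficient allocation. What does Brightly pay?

Efficient allocation: Quanta→Slot 7 ($117), Cove→Slot 5 ($77), Brightly→Slot 2 ($130); total welfare W = $324.
Brightly receives Slot 2 at value $130, so the others get W − 130 = $194.
Without Brightly: best allocation of the remaining 2 bidders over all 3 slots is Quanta→Slot 2 ($148), Cove→Slot 5 ($77), total $225.
VCG payment = (others' best without Brightly) − (others' welfare with Brightly) = 225 − 194 = $31.

Brightly pays $31.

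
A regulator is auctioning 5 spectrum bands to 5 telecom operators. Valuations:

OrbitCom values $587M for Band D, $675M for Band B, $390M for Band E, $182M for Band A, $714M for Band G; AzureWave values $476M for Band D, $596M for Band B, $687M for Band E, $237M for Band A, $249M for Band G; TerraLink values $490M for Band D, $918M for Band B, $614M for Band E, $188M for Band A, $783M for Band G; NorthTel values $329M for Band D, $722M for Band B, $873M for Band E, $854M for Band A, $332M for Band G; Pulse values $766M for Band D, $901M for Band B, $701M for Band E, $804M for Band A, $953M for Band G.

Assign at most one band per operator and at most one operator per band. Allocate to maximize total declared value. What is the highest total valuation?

Optimal: OrbitCom→Band D ($587M), AzureWave→Band E ($687M), TerraLink→Band B ($918M), NorthTel→Band A ($854M), Pulse→Band G ($953M) — total 587+687+918+854+953 = $3999M.
Next-best assignment: OrbitCom→Band G, AzureWave→Band E, TerraLink→Band B, NorthTel→Band A, Pulse→Band D = $3939M.
Swapping NorthTel↔AzureWave (NorthTel→Band E $873M, AzureWave→Band A $237M) loses 431.

Maximum total: $3999M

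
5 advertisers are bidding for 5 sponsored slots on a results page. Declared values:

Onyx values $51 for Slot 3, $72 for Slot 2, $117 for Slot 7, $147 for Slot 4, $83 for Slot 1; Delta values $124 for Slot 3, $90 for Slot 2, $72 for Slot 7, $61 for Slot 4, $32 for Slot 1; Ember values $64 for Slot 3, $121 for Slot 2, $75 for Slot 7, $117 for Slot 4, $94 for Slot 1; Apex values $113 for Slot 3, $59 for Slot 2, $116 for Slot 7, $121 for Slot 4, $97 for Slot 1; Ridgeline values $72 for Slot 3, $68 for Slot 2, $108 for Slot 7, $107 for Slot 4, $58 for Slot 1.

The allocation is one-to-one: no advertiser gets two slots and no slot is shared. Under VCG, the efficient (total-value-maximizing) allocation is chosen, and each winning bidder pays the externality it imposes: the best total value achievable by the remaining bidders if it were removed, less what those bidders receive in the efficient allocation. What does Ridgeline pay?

Efficient allocation: Onyx→Slot 4 ($147), Delta→Slot 3 ($124), Ember→Slot 2 ($121), Apex→Slot 1 ($97), Ridgeline→Slot 7 ($108); total welfare W = $597.
Ridgeline receives Slot 7 at value $108, so the others get W − 108 = $489.
Without Ridgeline: best allocation of the remaining 4 bidders over all 5 slots is Onyx→Slot 4 ($147), Delta→Slot 3 ($124), Ember→Slot 2 ($121), Apex→Slot 7 ($116), total $508.
VCG payment = (others' best without Ridgeline) − (others' welfare with Ridgeline) = 508 − 489 = $19.

Ridgeline pays $19.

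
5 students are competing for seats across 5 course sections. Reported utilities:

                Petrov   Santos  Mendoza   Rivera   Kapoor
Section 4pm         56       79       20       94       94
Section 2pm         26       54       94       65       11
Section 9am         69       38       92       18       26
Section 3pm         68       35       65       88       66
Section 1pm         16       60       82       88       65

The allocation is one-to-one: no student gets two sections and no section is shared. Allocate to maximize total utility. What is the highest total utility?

Optimal: Petrov→Section 9am (69 points), Santos→Section 1pm (60 points), Mendoza→Section 2pm (94 points), Rivera→Section 3pm (88 points), Kapoor→Section 4pm (94 points) — total 69+60+94+88+94 = 405 points.
Row-greedy (each student in turn takes its best remaining section) gives 395 points, worse by 10.
Swapping Mendoza↔Santos (Mendoza→Section 1pm 82 points, Santos→Section 2pm 54 points) loses 18.
No other one-to-one assignment exceeds 405 points.

Max total: 405 points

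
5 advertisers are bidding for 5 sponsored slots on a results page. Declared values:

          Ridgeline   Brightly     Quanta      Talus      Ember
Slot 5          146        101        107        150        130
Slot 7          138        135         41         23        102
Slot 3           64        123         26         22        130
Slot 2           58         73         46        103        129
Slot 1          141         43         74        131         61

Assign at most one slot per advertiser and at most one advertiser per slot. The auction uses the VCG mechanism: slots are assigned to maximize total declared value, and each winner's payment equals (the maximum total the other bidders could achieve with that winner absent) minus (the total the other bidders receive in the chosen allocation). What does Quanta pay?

Quanta pays $35.

Efficient allocation: Ridgeline→Slot 7 ($138), Brightly→Slot 3 ($123), Quanta→Slot 5 ($107), Talus→Slot 1 ($131), Ember→Slot 2 ($129); total welfare W = $628.
Quanta receives Slot 5 at value $107, so the others get W − 107 = $521.
Without Quanta: best allocation of the remaining 4 bidders over all 5 slots is Ridgeline→Slot 1 ($141), Brightly→Slot 7 ($135), Talus→Slot 5 ($150), Ember→Slot 3 ($130), total $556.
VCG payment = (others' best without Quanta) − (others' welfare with Quanta) = 556 − 521 = $35.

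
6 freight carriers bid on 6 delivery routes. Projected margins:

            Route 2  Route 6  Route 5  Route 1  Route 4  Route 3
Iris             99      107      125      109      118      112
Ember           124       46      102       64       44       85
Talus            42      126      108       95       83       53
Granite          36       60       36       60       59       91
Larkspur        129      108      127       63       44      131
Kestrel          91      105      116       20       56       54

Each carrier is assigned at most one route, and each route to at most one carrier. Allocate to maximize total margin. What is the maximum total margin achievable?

This is the linear assignment problem.
Optimal: Iris→Route 4 ($118k), Ember→Route 2 ($124k), Talus→Route 6 ($126k), Granite→Route 1 ($60k), Larkspur→Route 3 ($131k), Kestrel→Route 5 ($116k) — total 118+124+126+60+131+116 = $675k.
Next-best assignment: Iris→Route 1, Ember→Route 2, Talus→Route 6, Granite→Route 4, Larkspur→Route 3, Kestrel→Route 5 = $665k.
Swapping Kestrel↔Talus (Kestrel→Route 6 $105k, Talus→Route 5 $108k) loses 29.
Checked against all permutations: $675k is optimal.

Max total: $675k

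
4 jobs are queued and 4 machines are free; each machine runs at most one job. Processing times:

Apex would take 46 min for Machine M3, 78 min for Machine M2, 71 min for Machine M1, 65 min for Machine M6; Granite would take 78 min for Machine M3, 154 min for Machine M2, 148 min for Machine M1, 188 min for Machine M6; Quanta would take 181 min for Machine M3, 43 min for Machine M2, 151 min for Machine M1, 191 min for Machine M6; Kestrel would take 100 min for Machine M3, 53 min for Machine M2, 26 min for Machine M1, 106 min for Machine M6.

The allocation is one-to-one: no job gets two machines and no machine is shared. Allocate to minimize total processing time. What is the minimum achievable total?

This is the linear assignment problem.
Optimal: Apex→Machine M6 (65 min), Granite→Machine M3 (78 min), Quanta→Machine M2 (43 min), Kestrel→Machine M1 (26 min) — total 65+78+43+26 = 212 min.
Next-best assignment: Apex→Machine M1, Granite→Machine M3, Quanta→Machine M2, Kestrel→Machine M6 = 298 min.
Swapping Quanta↔Kestrel (Quanta→Machine M1 151 min, Kestrel→Machine M2 53 min) adds 135.

Min total: 212 min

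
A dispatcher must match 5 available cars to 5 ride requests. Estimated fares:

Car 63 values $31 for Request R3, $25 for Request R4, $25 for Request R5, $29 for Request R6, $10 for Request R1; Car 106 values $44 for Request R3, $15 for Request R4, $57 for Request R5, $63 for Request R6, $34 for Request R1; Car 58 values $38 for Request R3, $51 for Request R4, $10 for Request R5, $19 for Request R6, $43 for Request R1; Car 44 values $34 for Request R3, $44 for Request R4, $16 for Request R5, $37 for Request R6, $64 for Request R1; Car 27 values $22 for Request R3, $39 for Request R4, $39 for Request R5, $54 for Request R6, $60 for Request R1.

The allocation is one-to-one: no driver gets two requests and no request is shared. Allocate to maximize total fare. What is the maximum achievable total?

Maximum total: $257

This is the linear assignment problem.
Optimal: Car 63→Request R3 ($31), Car 106→Request R5 ($57), Car 58→Request R4 ($51), Car 44→Request R1 ($64), Car 27→Request R6 ($54) — total 31+57+51+64+54 = $257.
Column-greedy (each request in turn goes to its best remaining driver) gives $181, worse by 76.
Swapping Car 27↔Car 58 (Car 27→Request R4 $39, Car 58→Request R6 $19) loses 47.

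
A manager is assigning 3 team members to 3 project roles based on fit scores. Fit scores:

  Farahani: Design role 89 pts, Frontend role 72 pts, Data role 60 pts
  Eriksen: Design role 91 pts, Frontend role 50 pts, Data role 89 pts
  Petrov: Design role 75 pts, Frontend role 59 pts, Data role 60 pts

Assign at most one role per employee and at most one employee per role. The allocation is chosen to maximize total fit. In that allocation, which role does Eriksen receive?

Eriksen receives Data role.

Optimal: Farahani→Design role (89 pts), Eriksen→Data role (89 pts), Petrov→Frontend role (59 pts) — total 89+89+59 = 237 pts.
Max-entry greedy (repeatedly take the single best remaining cell) gives 223 pts, worse by 14.
Next-best assignment: Farahani→Frontend role, Eriksen→Data role, Petrov→Design role = 236 pts.
Eriksen's own top role is Design role (91 pts), but forcing Eriksen→Design role and reassigning the rest optimally gives only 223 pts — worse by 14.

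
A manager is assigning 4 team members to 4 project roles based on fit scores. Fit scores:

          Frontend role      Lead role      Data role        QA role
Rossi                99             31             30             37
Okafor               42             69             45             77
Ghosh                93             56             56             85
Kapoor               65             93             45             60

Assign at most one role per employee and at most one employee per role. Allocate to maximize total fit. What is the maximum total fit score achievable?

Max total: 325 pts

Optimal: Rossi→Frontend role (99 pts), Okafor→QA role (77 pts), Ghosh→Data role (56 pts), Kapoor→Lead role (93 pts) — total 99+77+56+93 = 325 pts.
Max-entry greedy (repeatedly take the single best remaining cell) gives 322 pts, worse by 3.
No other one-to-one assignment exceeds 325 pts.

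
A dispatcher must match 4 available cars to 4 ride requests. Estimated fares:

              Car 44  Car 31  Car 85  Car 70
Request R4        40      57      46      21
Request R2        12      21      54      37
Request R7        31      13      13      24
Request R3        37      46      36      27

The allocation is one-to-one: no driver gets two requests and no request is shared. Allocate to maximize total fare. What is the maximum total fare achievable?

Treat this as an assignment problem: match each driver to one request.
Optimal: Car 44→Request R3 ($37), Car 31→Request R4 ($57), Car 85→Request R2 ($54), Car 70→Request R7 ($24) — total 37+57+54+24 = $172.
Column-greedy (each request in turn goes to its best remaining driver) gives $169, worse by 3.
Next-best assignment: Car 44→Request R7, Car 31→Request R4, Car 85→Request R2, Car 70→Request R3 = $169.
Swapping Car 70↔Car 31 (Car 70→Request R4 $21, Car 31→Request R7 $13) loses 47.
Checked against all permutations: $172 is optimal.

Max total: $172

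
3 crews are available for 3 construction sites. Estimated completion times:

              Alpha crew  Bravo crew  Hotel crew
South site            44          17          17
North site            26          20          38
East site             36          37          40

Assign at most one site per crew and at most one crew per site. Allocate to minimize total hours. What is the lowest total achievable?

Minimum total: 73 hours

Optimal: Alpha crew→East site (36 hours), Bravo crew→North site (20 hours), Hotel crew→South site (17 hours) — total 36+20+17 = 73 hours.
Swapping Bravo crew↔Hotel crew (Bravo crew→South site 17 hours, Hotel crew→North site 38 hours) adds 18.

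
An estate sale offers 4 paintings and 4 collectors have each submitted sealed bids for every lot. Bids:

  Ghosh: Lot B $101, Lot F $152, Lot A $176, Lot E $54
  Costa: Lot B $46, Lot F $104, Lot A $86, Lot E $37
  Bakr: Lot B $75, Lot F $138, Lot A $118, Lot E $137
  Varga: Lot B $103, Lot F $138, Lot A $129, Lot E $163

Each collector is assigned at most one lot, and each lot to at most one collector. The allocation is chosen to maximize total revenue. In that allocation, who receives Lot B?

Costa receives Lot B.

Treat this as an assignment problem: match each collector to one lot.
Optimal: Ghosh→Lot A ($176), Costa→Lot B ($46), Bakr→Lot F ($138), Varga→Lot E ($163) — total 176+46+138+163 = $523.
Row-greedy (each collector in turn takes its best remaining lot) gives $520, worse by 3.
Checked against all permutations: $523 is optimal.
Costa's own top lot is Lot F ($104), but forcing Costa→Lot F and reassigning the rest optimally gives only $520 — worse by 3.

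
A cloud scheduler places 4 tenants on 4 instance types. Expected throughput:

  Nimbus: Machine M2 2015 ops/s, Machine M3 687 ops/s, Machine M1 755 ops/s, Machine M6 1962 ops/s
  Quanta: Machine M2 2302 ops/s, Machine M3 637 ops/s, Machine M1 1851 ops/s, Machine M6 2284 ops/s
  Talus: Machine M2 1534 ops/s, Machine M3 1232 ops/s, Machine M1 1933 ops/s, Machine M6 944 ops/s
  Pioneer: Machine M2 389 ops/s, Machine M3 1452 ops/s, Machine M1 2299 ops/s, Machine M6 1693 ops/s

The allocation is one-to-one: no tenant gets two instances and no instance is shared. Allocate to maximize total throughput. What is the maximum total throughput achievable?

Optimal: Nimbus→Machine M2 (2015 ops/s), Quanta→Machine M6 (2284 ops/s), Talus→Machine M3 (1232 ops/s), Pioneer→Machine M1 (2299 ops/s) — total 2015+2284+1232+2299 = 7830 ops/s.
Column-greedy (each instance in turn goes to its best remaining tenant) gives 7649 ops/s, worse by 181.
Swapping Talus↔Nimbus (Talus→Machine M2 1534 ops/s, Nimbus→Machine M3 687 ops/s) loses 1026.
Every other assignment is strictly worse.

Maximum total: 7830 ops/s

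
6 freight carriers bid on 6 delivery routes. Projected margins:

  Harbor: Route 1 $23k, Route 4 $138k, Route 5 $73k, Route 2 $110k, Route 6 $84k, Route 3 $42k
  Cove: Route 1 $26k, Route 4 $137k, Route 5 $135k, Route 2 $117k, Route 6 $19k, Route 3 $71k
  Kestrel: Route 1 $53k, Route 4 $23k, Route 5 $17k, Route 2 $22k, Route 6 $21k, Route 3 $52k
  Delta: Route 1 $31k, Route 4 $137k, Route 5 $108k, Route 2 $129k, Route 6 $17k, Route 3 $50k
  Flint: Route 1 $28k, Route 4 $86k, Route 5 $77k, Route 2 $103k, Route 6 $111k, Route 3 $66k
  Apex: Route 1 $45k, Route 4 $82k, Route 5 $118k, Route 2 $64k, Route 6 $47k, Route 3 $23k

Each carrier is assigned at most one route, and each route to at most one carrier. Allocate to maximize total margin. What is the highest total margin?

Optimal: Harbor→Route 4 ($138k), Cove→Route 3 ($71k), Kestrel→Route 1 ($53k), Delta→Route 2 ($129k), Flint→Route 6 ($111k), Apex→Route 5 ($118k) — total 138+71+53+129+111+118 = $620k.
Max-entry greedy (repeatedly take the single best remaining cell) gives $589k, worse by 31.
Every other assignment is strictly worse.

Maximum total: $620k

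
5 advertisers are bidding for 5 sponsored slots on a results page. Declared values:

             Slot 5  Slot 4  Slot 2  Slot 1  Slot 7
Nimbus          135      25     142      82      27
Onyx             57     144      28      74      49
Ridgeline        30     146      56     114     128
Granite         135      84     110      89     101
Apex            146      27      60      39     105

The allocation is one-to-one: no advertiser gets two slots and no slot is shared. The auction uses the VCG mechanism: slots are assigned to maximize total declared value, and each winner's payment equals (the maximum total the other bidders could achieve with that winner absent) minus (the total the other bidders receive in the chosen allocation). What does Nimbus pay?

Efficient allocation: Nimbus→Slot 2 ($142), Onyx→Slot 4 ($144), Ridgeline→Slot 7 ($128), Granite→Slot 1 ($89), Apex→Slot 5 ($146); total welfare W = $649.
Nimbus receives Slot 2 at value $142, so the others get W − 142 = $507.
Without Nimbus: best allocation of the remaining 4 bidders over all 5 slots is Onyx→Slot 4 ($144), Ridgeline→Slot 7 ($128), Granite→Slot 2 ($110), Apex→Slot 5 ($146), total $528.
VCG payment = (others' best without Nimbus) − (others' welfare with Nimbus) = 528 − 507 = $21.

Nimbus pays $21.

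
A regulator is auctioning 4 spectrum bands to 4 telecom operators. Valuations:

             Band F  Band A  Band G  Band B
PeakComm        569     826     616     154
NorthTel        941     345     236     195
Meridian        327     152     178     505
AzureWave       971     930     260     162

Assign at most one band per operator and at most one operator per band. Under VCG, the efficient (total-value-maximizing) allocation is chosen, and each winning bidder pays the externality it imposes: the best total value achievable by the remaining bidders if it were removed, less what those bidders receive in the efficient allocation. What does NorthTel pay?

Efficient allocation: PeakComm→Band G ($616M), NorthTel→Band F ($941M), Meridian→Band B ($505M), AzureWave→Band A ($930M); total welfare W = $2992M.
NorthTel receives Band F at value $941M, so the others get W − 941 = $2051M.
Without NorthTel: best allocation of the remaining 3 bidders over all 4 bands is PeakComm→Band A ($826M), Meridian→Band B ($505M), AzureWave→Band F ($971M), total $2302M.
VCG payment = (others' best without NorthTel) − (others' welfare with NorthTel) = 2302 − 2051 = $251M.

NorthTel pays $251M.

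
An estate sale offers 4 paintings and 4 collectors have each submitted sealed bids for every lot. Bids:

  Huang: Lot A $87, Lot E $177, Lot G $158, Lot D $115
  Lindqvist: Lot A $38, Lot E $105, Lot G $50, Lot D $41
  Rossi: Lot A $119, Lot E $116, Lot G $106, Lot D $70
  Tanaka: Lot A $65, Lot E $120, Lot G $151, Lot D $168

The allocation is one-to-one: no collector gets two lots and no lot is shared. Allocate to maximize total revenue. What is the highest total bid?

This is a one-to-one assignment (maximum-weight bipartite matching).
Optimal: Huang→Lot G ($158), Lindqvist→Lot E ($105), Rossi→Lot A ($119), Tanaka→Lot D ($168) — total 158+105+119+168 = $550.
Next-best assignment: Huang→Lot E, Lindqvist→Lot G, Rossi→Lot A, Tanaka→Lot D = $514.
Swapping Tanaka↔Rossi (Tanaka→Lot A $65, Rossi→Lot D $70) loses 152.
Checked against all permutations: $550 is optimal.

Max total: $550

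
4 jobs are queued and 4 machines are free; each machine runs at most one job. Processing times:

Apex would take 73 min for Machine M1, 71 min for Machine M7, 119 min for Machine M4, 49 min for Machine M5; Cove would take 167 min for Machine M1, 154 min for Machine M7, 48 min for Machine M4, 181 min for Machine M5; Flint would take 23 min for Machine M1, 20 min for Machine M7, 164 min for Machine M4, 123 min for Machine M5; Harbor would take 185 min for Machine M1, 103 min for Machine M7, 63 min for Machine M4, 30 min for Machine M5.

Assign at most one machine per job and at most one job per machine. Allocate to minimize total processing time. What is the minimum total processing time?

Optimal: Apex→Machine M1 (73 min), Cove→Machine M4 (48 min), Flint→Machine M7 (20 min), Harbor→Machine M5 (30 min) — total 73+48+20+30 = 171 min.
Column-greedy (each machine in turn goes to its cheapest remaining job) gives 172 min, worse by 1.
Next-best assignment: Apex→Machine M7, Cove→Machine M4, Flint→Machine M1, Harbor→Machine M5 = 172 min.

Minimum total: 171 min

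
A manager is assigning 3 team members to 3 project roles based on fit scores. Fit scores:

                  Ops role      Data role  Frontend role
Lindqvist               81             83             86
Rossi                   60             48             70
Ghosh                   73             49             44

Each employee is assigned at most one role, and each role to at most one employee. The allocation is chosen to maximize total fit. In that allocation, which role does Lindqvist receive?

Lindqvist receives Data role.

Optimal: Lindqvist→Data role (83 pts), Rossi→Frontend role (70 pts), Ghosh→Ops role (73 pts) — total 83+70+73 = 226 pts.
Row-greedy (each employee in turn takes its best remaining role) gives 195 pts, worse by 31.
Checked against all permutations: 226 pts is optimal.
Lindqvist's own top role is Frontend role (86 pts), but forcing Lindqvist→Frontend role and reassigning the rest optimally gives only 207 pts — worse by 19.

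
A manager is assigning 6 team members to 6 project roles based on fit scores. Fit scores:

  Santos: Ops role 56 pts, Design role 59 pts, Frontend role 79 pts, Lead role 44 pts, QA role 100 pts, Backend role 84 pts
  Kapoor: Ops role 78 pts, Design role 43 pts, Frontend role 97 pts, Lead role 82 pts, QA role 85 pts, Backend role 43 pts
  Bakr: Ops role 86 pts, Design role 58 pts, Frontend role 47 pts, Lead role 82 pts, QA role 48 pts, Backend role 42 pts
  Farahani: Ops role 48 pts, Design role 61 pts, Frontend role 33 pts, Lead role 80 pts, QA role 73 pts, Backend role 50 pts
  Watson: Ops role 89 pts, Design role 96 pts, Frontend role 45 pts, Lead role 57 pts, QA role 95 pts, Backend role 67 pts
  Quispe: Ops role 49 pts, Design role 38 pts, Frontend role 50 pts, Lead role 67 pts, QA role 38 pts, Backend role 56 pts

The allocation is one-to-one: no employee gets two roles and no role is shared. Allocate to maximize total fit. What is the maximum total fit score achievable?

This is the linear assignment problem.
Optimal: Santos→QA role (100 pts), Kapoor→Frontend role (97 pts), Bakr→Ops role (86 pts), Farahani→Lead role (80 pts), Watson→Design role (96 pts), Quispe→Backend role (56 pts) — total 100+97+86+80+96+56 = 515 pts.
Column-greedy (each role in turn goes to its best remaining employee) gives 485 pts, worse by 30.
Every other assignment is strictly worse.

Max total: 515 pts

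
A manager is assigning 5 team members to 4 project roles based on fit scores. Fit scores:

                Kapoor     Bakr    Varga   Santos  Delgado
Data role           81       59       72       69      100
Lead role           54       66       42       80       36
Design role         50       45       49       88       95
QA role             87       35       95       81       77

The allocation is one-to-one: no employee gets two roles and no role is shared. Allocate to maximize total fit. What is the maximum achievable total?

Optimal: Kapoor→Data role (81 pts), Santos→Lead role (80 pts), Delgado→Design role (95 pts), Varga→QA role (95 pts) — total 81+80+95+95 = 351 pts.
Row-greedy (each employee in turn takes its best remaining role) gives 313 pts, worse by 38.
Swapping Santos↔Varga (Santos→QA role 81 pts, Varga→Lead role 42 pts) loses 52.

Maximum total: 351 pts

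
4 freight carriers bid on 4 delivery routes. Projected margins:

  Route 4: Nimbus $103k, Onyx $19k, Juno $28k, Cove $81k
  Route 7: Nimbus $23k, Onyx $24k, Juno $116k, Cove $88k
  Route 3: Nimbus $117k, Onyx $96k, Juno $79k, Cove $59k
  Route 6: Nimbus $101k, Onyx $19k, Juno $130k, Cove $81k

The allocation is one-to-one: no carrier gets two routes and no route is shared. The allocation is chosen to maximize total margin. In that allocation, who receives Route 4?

Optimal: Nimbus→Route 4 ($103k), Onyx→Route 3 ($96k), Juno→Route 6 ($130k), Cove→Route 7 ($88k) — total 103+96+130+88 = $417k.
Column-greedy (each route in turn goes to its best remaining carrier) gives $396k, worse by 21.
No other one-to-one assignment exceeds $417k.
Nimbus's own top route is Route 3 ($117k), but forcing Nimbus→Route 3 and reassigning the rest optimally gives only $354k — worse by 63.

Nimbus receives Route 4.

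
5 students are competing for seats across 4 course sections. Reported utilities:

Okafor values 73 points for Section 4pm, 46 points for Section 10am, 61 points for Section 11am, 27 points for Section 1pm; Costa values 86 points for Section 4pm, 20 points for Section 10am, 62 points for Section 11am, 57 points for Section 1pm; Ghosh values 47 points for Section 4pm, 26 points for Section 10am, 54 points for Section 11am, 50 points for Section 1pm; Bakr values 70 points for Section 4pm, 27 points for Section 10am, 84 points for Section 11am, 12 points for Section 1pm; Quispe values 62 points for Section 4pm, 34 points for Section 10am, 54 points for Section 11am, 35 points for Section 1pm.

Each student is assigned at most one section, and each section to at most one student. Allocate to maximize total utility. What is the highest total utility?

Maximum total: 266 points

Optimal: Costa→Section 4pm (86 points), Okafor→Section 10am (46 points), Bakr→Section 11am (84 points), Ghosh→Section 1pm (50 points) — total 86+46+84+50 = 266 points.
Row-greedy (each student in turn takes its best remaining section) gives 212 points, worse by 54.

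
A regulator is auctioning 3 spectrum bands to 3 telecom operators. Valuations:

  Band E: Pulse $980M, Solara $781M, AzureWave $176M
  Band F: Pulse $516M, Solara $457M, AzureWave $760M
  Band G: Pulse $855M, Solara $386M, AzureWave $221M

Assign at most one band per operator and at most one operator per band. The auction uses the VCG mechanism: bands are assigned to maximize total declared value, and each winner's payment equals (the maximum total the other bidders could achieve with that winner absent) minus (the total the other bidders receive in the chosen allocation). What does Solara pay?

Solara pays $125M.

Efficient allocation: Pulse→Band G ($855M), Solara→Band E ($781M), AzureWave→Band F ($760M); total welfare W = $2396M.
Solara receives Band E at value $781M, so the others get W − 781 = $1615M.
Without Solara: best allocation of the remaining 2 bidders over all 3 bands is Pulse→Band E ($980M), AzureWave→Band F ($760M), total $1740M.
VCG payment = (others' best without Solara) − (others' welfare with Solara) = 1740 − 1615 = $125M.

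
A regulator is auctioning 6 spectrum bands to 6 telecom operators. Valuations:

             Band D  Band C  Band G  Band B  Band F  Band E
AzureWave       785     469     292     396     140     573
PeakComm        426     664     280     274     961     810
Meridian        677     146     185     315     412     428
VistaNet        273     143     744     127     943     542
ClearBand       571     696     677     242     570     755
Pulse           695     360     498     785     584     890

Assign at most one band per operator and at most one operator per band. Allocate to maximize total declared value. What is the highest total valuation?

Optimal: AzureWave→Band E ($573M), PeakComm→Band F ($961M), Meridian→Band D ($677M), VistaNet→Band G ($744M), ClearBand→Band C ($696M), Pulse→Band B ($785M) — total 573+961+677+744+696+785 = $4436M.
Max-entry greedy (repeatedly take the single best remaining cell) gives $4391M, worse by 45.
Next-best assignment: AzureWave→Band D, PeakComm→Band F, Meridian→Band E, VistaNet→Band G, ClearBand→Band C, Pulse→Band B = $4399M.
No other one-to-one assignment exceeds $4436M.

Maximum total: $4436M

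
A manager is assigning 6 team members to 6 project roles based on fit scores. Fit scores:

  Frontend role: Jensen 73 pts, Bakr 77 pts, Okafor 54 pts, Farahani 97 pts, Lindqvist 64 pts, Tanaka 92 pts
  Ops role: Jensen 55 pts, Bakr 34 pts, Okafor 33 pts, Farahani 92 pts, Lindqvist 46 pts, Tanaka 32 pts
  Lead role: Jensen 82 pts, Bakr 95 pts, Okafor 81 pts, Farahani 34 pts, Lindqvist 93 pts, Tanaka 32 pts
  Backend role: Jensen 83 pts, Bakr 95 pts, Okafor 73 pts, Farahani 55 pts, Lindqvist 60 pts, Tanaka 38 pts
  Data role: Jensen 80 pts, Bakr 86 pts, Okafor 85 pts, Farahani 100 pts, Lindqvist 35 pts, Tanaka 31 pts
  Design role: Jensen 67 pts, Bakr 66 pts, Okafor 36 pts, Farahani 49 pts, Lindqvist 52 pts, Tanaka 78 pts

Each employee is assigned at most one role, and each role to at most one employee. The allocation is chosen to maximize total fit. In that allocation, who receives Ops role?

Optimal: Jensen→Design role (67 pts), Bakr→Backend role (95 pts), Okafor→Data role (85 pts), Farahani→Ops role (92 pts), Lindqvist→Lead role (93 pts), Tanaka→Frontend role (92 pts) — total 67+95+85+92+93+92 = 524 pts.
Max-entry greedy (repeatedly take the single best remaining cell) gives 455 pts, worse by 69.
Next-best assignment: Jensen→Frontend role, Bakr→Backend role, Okafor→Data role, Farahani→Ops role, Lindqvist→Lead role, Tanaka→Design role = 516 pts.
Checked against all permutations: 524 pts is optimal.
Farahani's own top role is Data role (100 pts), but forcing Farahani→Data role and reassigning the rest optimally gives only 481 pts — worse by 43.

Farahani receives Ops role.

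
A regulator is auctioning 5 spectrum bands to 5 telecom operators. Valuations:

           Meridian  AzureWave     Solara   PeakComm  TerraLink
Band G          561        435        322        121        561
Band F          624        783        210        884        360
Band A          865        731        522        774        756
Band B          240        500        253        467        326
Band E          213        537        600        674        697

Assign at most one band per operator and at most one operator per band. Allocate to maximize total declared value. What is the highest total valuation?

Max total: $3410M

Treat this as an assignment problem: match each operator to one band.
Optimal: Meridian→Band A ($865M), AzureWave→Band B ($500M), Solara→Band E ($600M), PeakComm→Band F ($884M), TerraLink→Band G ($561M) — total 865+500+600+884+561 = $3410M.
Row-greedy (each operator in turn takes its best remaining band) gives $3276M, worse by 134.
Every other assignment is strictly worse.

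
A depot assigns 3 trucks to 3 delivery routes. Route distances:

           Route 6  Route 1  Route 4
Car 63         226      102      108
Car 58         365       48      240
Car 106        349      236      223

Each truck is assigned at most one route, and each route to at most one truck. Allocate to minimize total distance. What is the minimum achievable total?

Optimal: Car 63→Route 6 (226 km), Car 58→Route 1 (48 km), Car 106→Route 4 (223 km) — total 226+48+223 = 497 km.
Min-entry greedy (repeatedly take the single cheapest remaining cell) gives 505 km, worse by 8.
Checked against all permutations: 497 km is optimal.

Min total: 497 km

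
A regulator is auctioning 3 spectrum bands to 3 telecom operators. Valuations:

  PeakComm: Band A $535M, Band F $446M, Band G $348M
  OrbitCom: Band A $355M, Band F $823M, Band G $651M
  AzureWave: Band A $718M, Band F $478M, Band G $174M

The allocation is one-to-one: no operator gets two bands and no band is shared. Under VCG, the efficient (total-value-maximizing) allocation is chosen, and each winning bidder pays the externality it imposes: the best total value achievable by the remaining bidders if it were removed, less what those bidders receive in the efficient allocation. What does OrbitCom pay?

OrbitCom pays $98M.

Efficient allocation: PeakComm→Band G ($348M), OrbitCom→Band F ($823M), AzureWave→Band A ($718M); total welfare W = $1889M.
OrbitCom receives Band F at value $823M, so the others get W − 823 = $1066M.
Without OrbitCom: best allocation of the remaining 2 bidders over all 3 bands is PeakComm→Band F ($446M), AzureWave→Band A ($718M), total $1164M.
VCG payment = (others' best without OrbitCom) − (others' welfare with OrbitCom) = 1164 − 1066 = $98M.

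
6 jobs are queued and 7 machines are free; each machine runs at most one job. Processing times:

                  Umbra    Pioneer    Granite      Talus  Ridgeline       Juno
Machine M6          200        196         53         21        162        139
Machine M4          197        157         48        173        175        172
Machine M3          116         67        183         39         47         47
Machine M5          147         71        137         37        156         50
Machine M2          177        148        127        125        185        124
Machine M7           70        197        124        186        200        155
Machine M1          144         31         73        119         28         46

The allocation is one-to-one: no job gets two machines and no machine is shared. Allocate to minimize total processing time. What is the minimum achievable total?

Optimal: Umbra→Machine M7 (70 min), Pioneer→Machine M1 (31 min), Granite→Machine M4 (48 min), Talus→Machine M6 (21 min), Ridgeline→Machine M3 (47 min), Juno→Machine M5 (50 min) — total 70+31+48+21+47+50 = 267 min.
Column-greedy (each machine in turn goes to its cheapest remaining job) gives 384 min, worse by 117.
Swapping Umbra↔Talus (Umbra→Machine M6 200 min, Talus→Machine M7 186 min) adds 295.
Checked against all permutations: 267 min is optimal.

Min total: 267 min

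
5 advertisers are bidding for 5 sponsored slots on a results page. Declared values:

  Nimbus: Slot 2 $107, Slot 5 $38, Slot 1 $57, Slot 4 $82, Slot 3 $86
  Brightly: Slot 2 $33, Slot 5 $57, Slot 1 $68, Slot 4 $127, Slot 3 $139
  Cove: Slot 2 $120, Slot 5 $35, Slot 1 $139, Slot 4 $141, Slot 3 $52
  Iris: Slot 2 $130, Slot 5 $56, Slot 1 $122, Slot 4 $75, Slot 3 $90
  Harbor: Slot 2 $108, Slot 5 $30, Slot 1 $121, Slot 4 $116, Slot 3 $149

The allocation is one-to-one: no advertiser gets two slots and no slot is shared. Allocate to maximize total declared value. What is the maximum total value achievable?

This is a one-to-one assignment (maximum-weight bipartite matching).
Optimal: Nimbus→Slot 5 ($38), Brightly→Slot 4 ($127), Cove→Slot 1 ($139), Iris→Slot 2 ($130), Harbor→Slot 3 ($149) — total 38+127+139+130+149 = $583.
Next-best assignment: Nimbus→Slot 2, Brightly→Slot 4, Cove→Slot 1, Iris→Slot 5, Harbor→Slot 3 = $578.
No other one-to-one assignment exceeds $583.

Max total: $583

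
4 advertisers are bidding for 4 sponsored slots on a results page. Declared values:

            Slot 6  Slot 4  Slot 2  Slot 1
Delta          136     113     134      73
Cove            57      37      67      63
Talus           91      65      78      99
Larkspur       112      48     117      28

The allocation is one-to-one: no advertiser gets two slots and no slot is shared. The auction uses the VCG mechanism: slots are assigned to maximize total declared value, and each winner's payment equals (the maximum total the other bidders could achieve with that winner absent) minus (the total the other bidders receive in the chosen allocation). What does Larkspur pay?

Efficient allocation: Delta→Slot 4 ($113), Cove→Slot 2 ($67), Talus→Slot 1 ($99), Larkspur→Slot 6 ($112); total welfare W = $391.
Larkspur receives Slot 6 at value $112, so the others get W − 112 = $279.
Without Larkspur: best allocation of the remaining 3 bidders over all 4 slots is Delta→Slot 6 ($136), Cove→Slot 2 ($67), Talus→Slot 1 ($99), total $302.
VCG payment = (others' best without Larkspur) − (others' welfare with Larkspur) = 302 − 279 = $23.

Larkspur pays $23.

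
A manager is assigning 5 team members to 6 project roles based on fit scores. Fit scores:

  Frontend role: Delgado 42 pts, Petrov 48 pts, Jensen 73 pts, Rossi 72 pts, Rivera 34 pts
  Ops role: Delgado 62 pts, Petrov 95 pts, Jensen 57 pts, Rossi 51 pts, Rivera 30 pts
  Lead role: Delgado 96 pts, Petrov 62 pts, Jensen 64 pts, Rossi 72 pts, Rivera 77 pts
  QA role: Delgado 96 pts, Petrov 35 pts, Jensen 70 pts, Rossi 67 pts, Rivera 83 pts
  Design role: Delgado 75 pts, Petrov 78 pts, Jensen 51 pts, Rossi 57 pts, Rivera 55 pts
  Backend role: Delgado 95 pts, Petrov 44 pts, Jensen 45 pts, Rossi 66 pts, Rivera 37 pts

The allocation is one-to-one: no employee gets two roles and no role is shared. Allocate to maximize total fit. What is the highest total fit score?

Treat this as an assignment problem: match each employee to one role.
Optimal: Delgado→Backend role (95 pts), Petrov→Ops role (95 pts), Jensen→Frontend role (73 pts), Rossi→Lead role (72 pts), Rivera→QA role (83 pts) — total 95+95+73+72+83 = 418 pts.
Max-entry greedy (repeatedly take the single best remaining cell) gives 413 pts, worse by 5.
Swapping Delgado↔Rivera (Delgado→QA role 96 pts, Rivera→Backend role 37 pts) loses 45.

Max total: 418 pts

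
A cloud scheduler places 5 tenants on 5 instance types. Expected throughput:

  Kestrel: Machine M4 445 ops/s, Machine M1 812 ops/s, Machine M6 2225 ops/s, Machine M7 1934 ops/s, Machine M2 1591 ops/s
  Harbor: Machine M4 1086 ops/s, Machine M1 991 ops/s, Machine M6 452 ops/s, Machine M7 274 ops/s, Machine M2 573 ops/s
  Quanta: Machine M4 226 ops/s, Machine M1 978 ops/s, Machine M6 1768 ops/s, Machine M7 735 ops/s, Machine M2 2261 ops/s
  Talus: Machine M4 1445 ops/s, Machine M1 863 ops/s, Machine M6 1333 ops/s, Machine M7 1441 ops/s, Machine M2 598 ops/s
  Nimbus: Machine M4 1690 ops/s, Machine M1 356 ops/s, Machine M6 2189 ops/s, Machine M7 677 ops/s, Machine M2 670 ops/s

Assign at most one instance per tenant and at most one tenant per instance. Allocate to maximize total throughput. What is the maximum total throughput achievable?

Optimal: Kestrel→Machine M7 (1934 ops/s), Harbor→Machine M1 (991 ops/s), Quanta→Machine M2 (2261 ops/s), Talus→Machine M4 (1445 ops/s), Nimbus→Machine M6 (2189 ops/s) — total 1934+991+2261+1445+2189 = 8820 ops/s.
Column-greedy (each instance in turn goes to its best remaining tenant) gives 8608 ops/s, worse by 212.
Checked against all permutations: 8820 ops/s is optimal.

Max total: 8820 ops/s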